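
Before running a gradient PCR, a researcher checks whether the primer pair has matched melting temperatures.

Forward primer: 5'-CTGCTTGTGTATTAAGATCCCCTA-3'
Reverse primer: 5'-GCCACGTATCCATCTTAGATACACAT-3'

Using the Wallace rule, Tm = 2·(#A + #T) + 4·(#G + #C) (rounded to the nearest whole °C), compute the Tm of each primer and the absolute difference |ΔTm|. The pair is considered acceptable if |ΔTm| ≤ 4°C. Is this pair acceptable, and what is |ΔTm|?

Forward: A=5 T=9 G=4 C=6 → Tm = 2·14 + 4·10 = 68°C.
Reverse: A=8 T=7 G=3 C=8 → Tm = 2·15 + 4·11 = 74°C.
|ΔTm| = |68 − 74| = 6°C, > 4°C.

|ΔTm| = 6°C; the pair is not acceptable.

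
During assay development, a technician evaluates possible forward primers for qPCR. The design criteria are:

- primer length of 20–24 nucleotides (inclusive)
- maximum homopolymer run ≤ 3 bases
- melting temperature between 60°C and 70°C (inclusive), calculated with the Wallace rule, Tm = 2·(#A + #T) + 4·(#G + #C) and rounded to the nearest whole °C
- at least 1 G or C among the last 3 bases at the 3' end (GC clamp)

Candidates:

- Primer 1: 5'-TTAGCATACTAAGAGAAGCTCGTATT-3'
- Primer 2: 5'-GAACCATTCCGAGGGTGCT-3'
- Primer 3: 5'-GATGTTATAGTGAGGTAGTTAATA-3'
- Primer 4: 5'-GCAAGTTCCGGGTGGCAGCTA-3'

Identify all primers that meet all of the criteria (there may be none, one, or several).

Primer 1 (26 nt, A=9 T=8 G=5 C=4): length 26, outside 20–24 ✗; longest run = 2 ✓; Tm = 2·17 + 4·9 = 70°C ✓; 3' end ATT has 0 G/C, need ≥1 ✗ — fails.
Primer 2 (19 nt, A=4 T=4 G=6 C=5): length 19, outside 20–24 ✗; longest run = 3 ✓; Tm = 2·8 + 4·11 = 60°C ✓; 3' end GCT has 2 G/C ✓ — fails.
Primer 3 (24 nt, A=8 T=9 G=7 C=0): length 24 ✓; longest run = 2 ✓; Tm = 2·17 + 4·7 = 62°C ✓; 3' end ATA has 0 G/C, need ≥1 ✗ — fails.
Primer 4 (21 nt, A=4 T=4 G=8 C=5): length 21 ✓; longest run = 3 ✓; Tm = 2·8 + 4·13 = 68°C ✓; 3' end CTA has 1 G/C ✓ — passes.

Primer 4 only.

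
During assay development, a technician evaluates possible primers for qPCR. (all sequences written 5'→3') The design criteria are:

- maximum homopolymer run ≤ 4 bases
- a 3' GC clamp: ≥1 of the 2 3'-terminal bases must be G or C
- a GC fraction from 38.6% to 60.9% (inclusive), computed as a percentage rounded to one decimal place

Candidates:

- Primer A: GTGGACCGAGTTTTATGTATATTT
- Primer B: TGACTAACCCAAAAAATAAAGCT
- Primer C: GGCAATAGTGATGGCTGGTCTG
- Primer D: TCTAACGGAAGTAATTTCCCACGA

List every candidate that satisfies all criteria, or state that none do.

Primer A (24 nt, A=5 T=11 G=6 C=2): longest run = 4 ✓; 3' end TT has 0 G/C, need ≥1 ✗; GC 8/24 = 33.3%, outside 38.6–60.9% ✗ — fails.
Primer B (23 nt, A=12 T=4 G=2 C=5): longest run = 6, exceeds 4 ✗; 3' end CT has 1 G/C ✓; GC 7/23 = 30.4%, outside 38.6–60.9% ✗ — fails.
Primer C (22 nt, A=4 T=6 G=9 C=3): longest run = 2 ✓; 3' end TG has 1 G/C ✓; GC 12/22 = 54.5% ✓ — passes.
Primer D (24 nt, A=8 T=6 G=4 C=6): longest run = 3 ✓; 3' end GA has 1 G/C ✓; GC 10/24 = 41.7% ✓ — passes.

Primer C and Primer D.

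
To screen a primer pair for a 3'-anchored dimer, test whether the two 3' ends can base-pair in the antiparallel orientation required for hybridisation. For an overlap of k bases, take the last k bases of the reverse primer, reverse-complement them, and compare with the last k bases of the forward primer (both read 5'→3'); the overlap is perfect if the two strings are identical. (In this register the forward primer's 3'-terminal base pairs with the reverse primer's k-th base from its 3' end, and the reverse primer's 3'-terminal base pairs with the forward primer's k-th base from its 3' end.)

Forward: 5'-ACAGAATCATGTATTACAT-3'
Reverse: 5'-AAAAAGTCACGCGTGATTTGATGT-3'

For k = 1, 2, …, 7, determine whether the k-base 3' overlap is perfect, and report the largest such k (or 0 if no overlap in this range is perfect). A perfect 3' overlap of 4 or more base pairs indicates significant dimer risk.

Longest perfect overlap: 4 complementary base pairs; significant dimer risk (threshold 4).

Last 7 bases (5'→3') — forward …ATTACAT, reverse …TTGATGT.
Reverse complement of the reverse primer's last 7 bases: ACATCAA; its first k bases are the reverse complement of the reverse primer's last k bases, so a perfect k-base overlap needs the forward primer's last k bases to equal them.
Comparing (forward last k vs required): k=1: T vs A ✗; k=2: AT vs AC ✗; k=3: CAT vs ACA ✗; k=4: ACAT vs ACAT ✓; k=5: TACAT vs ACATC ✗; k=6: TTACAT vs ACATCA ✗; k=7: ATTACAT vs ACATCAA ✗.
Only k = 4 is perfect, so the longest perfect 3' overlap is 4.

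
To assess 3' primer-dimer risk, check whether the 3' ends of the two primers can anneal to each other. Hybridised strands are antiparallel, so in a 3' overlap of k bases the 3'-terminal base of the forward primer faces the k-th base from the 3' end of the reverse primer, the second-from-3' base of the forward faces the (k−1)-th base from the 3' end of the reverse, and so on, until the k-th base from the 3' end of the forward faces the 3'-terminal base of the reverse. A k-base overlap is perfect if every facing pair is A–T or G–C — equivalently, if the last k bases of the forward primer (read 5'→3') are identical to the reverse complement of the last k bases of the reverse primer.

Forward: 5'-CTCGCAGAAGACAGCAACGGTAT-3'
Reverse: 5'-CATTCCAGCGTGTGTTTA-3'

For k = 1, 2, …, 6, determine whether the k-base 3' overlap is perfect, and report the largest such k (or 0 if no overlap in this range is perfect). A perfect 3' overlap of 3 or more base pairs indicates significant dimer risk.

Last 6 bases (5'→3') — forward …CGGTAT, reverse …TGTTTA.
Reverse complement of the reverse primer's last 6 bases: TAAACA; its first k bases are the reverse complement of the reverse primer's last k bases, so a perfect k-base overlap needs the forward primer's last k bases to equal them.
Comparing (forward last k vs required): k=1: T vs T ✓; k=2: AT vs TA ✗; k=3: TAT vs TAA ✗; k=4: GTAT vs TAAA ✗; k=5: GGTAT vs TAAAC ✗; k=6: CGGTAT vs TAAACA ✗.
Only k = 1 is perfect, so the longest perfect 3' overlap is 1.

Longest perfect overlap: 1 complementary base pair; below the dimer-risk threshold (threshold 3).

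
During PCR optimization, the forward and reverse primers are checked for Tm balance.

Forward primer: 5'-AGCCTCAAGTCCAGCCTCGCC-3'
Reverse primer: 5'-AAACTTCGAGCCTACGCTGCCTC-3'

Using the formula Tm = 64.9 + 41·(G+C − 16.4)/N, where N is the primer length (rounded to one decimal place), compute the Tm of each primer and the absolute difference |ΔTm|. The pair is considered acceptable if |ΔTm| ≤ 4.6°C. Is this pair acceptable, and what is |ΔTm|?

Forward: G+C = 14, N = 21 → Tm = 64.9 + 41·(14 − 16.4)/21 = 60.2°C.
Reverse: G+C = 13, N = 23 → Tm = 64.9 + 41·(13 − 16.4)/23 = 58.8°C.
|ΔTm| = |60.2 − 58.8| = 1.4°C, ≤ 4.6°C.

|ΔTm| = 1.4°C; the pair is acceptable.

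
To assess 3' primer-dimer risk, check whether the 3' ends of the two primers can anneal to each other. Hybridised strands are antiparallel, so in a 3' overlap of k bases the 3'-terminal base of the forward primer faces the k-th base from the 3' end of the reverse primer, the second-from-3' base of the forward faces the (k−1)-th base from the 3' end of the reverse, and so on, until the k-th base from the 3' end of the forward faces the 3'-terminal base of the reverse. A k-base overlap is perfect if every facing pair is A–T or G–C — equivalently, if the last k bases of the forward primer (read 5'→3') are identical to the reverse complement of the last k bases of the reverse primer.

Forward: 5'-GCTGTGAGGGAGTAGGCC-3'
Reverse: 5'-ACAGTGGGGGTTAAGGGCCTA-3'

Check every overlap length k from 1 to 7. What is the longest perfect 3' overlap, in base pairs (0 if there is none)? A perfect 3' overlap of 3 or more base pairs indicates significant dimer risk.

Longest perfect overlap: 6 complementary base pairs; significant dimer risk (threshold 3).

Last 7 bases (5'→3') — forward …GTAGGCC, reverse …GGGCCTA.
Reverse complement of the reverse primer's last 7 bases: TAGGCCC; its first k bases are the reverse complement of the reverse primer's last k bases, so a perfect k-base overlap needs the forward primer's last k bases to equal them.
Comparing (forward last k vs required): k=1: C vs T ✗; k=2: CC vs TA ✗; k=3: GCC vs TAG ✗; k=4: GGCC vs TAGG ✗; k=5: AGGCC vs TAGGC ✗; k=6: TAGGCC vs TAGGCC ✓; k=7: GTAGGCC vs TAGGCCC ✗.
Only k = 6 is perfect, so the longest perfect 3' overlap is 6.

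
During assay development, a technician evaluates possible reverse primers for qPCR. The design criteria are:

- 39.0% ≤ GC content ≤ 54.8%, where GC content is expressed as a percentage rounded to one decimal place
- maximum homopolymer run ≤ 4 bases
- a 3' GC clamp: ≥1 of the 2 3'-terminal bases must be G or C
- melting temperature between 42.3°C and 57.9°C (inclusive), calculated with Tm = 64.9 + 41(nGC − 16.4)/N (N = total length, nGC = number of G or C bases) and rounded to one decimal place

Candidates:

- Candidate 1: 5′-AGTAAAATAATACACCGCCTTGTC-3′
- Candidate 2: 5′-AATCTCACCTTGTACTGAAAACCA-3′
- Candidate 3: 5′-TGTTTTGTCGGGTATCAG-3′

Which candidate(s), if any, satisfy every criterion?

Candidate 1 (24 nt, A=9 T=6 G=3 C=6): GC 9/24 = 37.5%, outside 39.0–54.8% ✗; longest run = 4 ✓; 3' end TC has 1 G/C ✓; Tm = 64.9 + 41·(9 − 16.4)/24 = 52.3°C ✓ — fails.
Candidate 2 (24 nt, A=9 T=6 G=2 C=7): GC 9/24 = 37.5%, outside 39.0–54.8% ✗; longest run = 4 ✓; 3' end CA has 1 G/C ✓; Tm = 64.9 + 41·(9 − 16.4)/24 = 52.3°C ✓ — fails.
Candidate 3 (18 nt, A=2 T=8 G=6 C=2): GC 8/18 = 44.4% ✓; longest run = 4 ✓; 3' end AG has 1 G/C ✓; Tm = 64.9 + 41·(8 − 16.4)/18 = 45.8°C ✓ — passes.

Candidate 3 only.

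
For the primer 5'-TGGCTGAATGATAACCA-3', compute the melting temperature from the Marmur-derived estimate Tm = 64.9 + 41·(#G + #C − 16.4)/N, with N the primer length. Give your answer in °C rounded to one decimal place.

42.2°C

Base counts: A=6, T=4, G=4, C=3; G+C = 7, N = 17.
Tm = 64.9 + 41·(7 − 16.4)/17 = 64.9 + -385.40/17 = 42.2°C.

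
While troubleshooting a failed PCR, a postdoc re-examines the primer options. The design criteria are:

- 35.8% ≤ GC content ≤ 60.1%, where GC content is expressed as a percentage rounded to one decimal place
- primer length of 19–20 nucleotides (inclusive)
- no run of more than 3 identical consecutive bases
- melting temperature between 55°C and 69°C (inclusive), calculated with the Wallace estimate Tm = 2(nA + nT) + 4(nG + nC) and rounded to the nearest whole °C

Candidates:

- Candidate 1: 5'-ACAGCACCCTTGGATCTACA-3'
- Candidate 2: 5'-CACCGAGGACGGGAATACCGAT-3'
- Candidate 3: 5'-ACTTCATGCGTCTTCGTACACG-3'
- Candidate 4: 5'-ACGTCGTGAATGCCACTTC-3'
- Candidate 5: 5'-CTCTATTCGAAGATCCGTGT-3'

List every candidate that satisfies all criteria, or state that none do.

Candidate 1, Candidate 4 and Candidate 5.

Candidate 1 (20 nt, A=6 T=4 G=3 C=7): GC 10/20 = 50.0% ✓; length 20 ✓; longest run = 3 ✓; Tm = 2·10 + 4·10 = 60°C ✓ — passes.
Candidate 2 (22 nt, A=7 T=2 G=7 C=6): GC 13/22 = 59.1% ✓; length 22, outside 19–20 ✗; longest run = 3 ✓; Tm = 2·9 + 4·13 = 70°C, outside 55–69°C ✗ — fails.
Candidate 3 (22 nt, A=4 T=7 G=4 C=7): GC 11/22 = 50.0% ✓; length 22, outside 19–20 ✗; longest run = 2 ✓; Tm = 2·11 + 4·11 = 66°C ✓ — fails.
Candidate 4 (19 nt, A=4 T=5 G=4 C=6): GC 10/19 = 52.6% ✓; length 19 ✓; longest run = 2 ✓; Tm = 2·9 + 4·10 = 58°C ✓ — passes.
Candidate 5 (20 nt, A=4 T=7 G=4 C=5): GC 9/20 = 45.0% ✓; length 20 ✓; longest run = 2 ✓; Tm = 2·11 + 4·9 = 58°C ✓ — passes.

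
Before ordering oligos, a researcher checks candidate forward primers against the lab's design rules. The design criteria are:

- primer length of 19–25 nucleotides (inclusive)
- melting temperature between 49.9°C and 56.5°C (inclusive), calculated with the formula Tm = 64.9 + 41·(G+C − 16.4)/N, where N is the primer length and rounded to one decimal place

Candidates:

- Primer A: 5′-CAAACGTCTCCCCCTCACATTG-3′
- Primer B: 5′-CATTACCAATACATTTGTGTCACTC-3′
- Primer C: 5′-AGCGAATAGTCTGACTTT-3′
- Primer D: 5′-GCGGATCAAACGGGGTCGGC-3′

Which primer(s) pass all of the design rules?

Primer B only.

Primer A (22 nt, A=5 T=5 G=2 C=10): length 22 ✓; Tm = 64.9 + 41·(12 − 16.4)/22 = 56.7°C, outside 49.9–56.5°C ✗ — fails.
Primer B (25 nt, A=7 T=9 G=2 C=7): length 25 ✓; Tm = 64.9 + 41·(9 − 16.4)/25 = 52.8°C ✓ — passes.
Primer C (18 nt, A=5 T=6 G=4 C=3): length 18, outside 19–25 ✗; Tm = 64.9 + 41·(7 − 16.4)/18 = 43.5°C, outside 49.9–56.5°C ✗ — fails.
Primer D (20 nt, A=4 T=2 G=9 C=5): length 20 ✓; Tm = 64.9 + 41·(14 − 16.4)/20 = 60.0°C, outside 49.9–56.5°C ✗ — fails.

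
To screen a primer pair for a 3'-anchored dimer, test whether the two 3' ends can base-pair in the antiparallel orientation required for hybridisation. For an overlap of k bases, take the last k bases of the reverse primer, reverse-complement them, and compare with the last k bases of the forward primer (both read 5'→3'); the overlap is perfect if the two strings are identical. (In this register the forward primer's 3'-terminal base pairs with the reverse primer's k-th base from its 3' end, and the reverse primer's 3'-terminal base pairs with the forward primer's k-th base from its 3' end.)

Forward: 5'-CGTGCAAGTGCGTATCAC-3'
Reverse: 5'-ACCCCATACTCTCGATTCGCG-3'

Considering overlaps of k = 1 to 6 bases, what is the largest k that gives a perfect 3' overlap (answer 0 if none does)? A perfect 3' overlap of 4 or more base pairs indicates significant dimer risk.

Longest perfect overlap: 1 complementary base pair; below the dimer-risk threshold (threshold 4).

Last 6 bases (5'→3') — forward …TATCAC, reverse …TTCGCG.
Reverse complement of the reverse primer's last 6 bases: CGCGAA; its first k bases are the reverse complement of the reverse primer's last k bases, so a perfect k-base overlap needs the forward primer's last k bases to equal them.
Comparing (forward last k vs required): k=1: C vs C ✓; k=2: AC vs CG ✗; k=3: CAC vs CGC ✗; k=4: TCAC vs CGCG ✗; k=5: ATCAC vs CGCGA ✗; k=6: TATCAC vs CGCGAA ✗.
Only k = 1 is perfect, so the longest perfect 3' overlap is 1.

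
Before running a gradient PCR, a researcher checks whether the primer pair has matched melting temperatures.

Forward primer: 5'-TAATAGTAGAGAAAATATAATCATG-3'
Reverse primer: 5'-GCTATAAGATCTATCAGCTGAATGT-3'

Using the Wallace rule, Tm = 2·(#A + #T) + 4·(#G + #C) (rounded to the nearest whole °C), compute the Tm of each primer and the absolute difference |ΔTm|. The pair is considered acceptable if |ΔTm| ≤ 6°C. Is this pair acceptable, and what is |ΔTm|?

|ΔTm| = 8°C; the pair is not acceptable.

Forward: A=13 T=7 G=4 C=1 → Tm = 2·20 + 4·5 = 60°C.
Reverse: A=8 T=8 G=5 C=4 → Tm = 2·16 + 4·9 = 68°C.
|ΔTm| = |60 − 68| = 8°C, > 6°C.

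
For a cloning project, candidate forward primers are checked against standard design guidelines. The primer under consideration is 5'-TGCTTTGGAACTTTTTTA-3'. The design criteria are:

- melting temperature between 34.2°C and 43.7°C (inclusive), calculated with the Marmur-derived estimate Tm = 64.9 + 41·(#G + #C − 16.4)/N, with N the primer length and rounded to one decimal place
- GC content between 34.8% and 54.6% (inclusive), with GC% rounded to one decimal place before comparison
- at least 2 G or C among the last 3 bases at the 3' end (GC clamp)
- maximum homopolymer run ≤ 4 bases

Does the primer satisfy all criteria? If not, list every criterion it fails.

Base counts: A=3, T=10, G=3, C=2 (length 18).
Tm: Tm = 64.9 + 41·(5 − 16.4)/18 = 38.9°C ✓
GC content: GC 5/18 = 27.8%, outside 34.8–54.6% ✗
GC clamp: 3' end TTA has 0 G/C, need ≥2 ✗
homopolymer run: longest run = 6, exceeds 4 ✗

Fails: GC content, GC clamp, homopolymer run.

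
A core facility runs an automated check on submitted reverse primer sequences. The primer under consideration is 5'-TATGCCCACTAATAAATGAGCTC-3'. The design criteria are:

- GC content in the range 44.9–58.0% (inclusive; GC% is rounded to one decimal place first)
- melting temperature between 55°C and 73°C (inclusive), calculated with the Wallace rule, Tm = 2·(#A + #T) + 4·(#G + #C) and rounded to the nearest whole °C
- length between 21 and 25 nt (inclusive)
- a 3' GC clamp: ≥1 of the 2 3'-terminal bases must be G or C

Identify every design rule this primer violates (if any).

Fails: GC content.

Base counts: A=8, T=6, G=3, C=6 (length 23).
GC content: GC 9/23 = 39.1%, outside 44.9–58.0% ✗
Tm: Tm = 2·14 + 4·9 = 64°C ✓
length: length 23 ✓
GC clamp: 3' end TC has 1 G/C ✓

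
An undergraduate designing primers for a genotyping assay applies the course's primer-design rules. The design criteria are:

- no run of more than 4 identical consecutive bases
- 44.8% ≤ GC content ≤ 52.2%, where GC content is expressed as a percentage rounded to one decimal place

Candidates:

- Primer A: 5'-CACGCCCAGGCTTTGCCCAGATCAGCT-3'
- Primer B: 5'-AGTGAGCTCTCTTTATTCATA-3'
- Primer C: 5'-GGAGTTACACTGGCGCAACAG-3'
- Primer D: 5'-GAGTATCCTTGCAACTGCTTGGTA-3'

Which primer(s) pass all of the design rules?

Primer D only.

Primer A (27 nt, A=5 T=5 G=6 C=11): longest run = 3 ✓; GC 17/27 = 63.0%, outside 44.8–52.2% ✗ — fails.
Primer B (21 nt, A=5 T=9 G=3 C=4): longest run = 3 ✓; GC 7/21 = 33.3%, outside 44.8–52.2% ✗ — fails.
Primer C (21 nt, A=6 T=3 G=7 C=5): longest run = 2 ✓; GC 12/21 = 57.1%, outside 44.8–52.2% ✗ — fails.
Primer D (24 nt, A=5 T=8 G=6 C=5): longest run = 2 ✓; GC 11/24 = 45.8% ✓ — passes.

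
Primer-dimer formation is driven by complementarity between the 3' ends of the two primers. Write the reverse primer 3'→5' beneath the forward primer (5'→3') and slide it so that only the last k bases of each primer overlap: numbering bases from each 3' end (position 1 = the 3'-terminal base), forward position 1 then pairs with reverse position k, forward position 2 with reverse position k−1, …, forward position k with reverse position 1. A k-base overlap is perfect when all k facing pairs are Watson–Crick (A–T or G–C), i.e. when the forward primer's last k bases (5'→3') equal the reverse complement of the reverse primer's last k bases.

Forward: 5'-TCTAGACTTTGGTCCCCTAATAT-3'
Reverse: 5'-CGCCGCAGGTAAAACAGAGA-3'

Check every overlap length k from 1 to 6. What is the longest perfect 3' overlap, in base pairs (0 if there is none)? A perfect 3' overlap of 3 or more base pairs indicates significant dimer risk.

Last 6 bases (5'→3') — forward …TAATAT, reverse …CAGAGA.
Reverse complement of the reverse primer's last 6 bases: TCTCTG; its first k bases are the reverse complement of the reverse primer's last k bases, so a perfect k-base overlap needs the forward primer's last k bases to equal them.
Comparing (forward last k vs required): k=1: T vs T ✓; k=2: AT vs TC ✗; k=3: TAT vs TCT ✗; k=4: ATAT vs TCTC ✗; k=5: AATAT vs TCTCT ✗; k=6: TAATAT vs TCTCTG ✗.
Only k = 1 is perfect, so the longest perfect 3' overlap is 1.

Longest perfect overlap: 1 complementary base pair; below the dimer-risk threshold (threshold 3).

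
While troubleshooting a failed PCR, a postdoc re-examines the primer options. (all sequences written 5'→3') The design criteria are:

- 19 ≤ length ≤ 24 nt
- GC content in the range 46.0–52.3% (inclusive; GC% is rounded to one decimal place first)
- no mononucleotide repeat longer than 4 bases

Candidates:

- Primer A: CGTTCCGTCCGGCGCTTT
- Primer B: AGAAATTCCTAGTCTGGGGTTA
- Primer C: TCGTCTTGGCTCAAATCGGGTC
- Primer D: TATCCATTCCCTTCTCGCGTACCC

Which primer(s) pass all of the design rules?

None of the candidates satisfy all criteria.

Primer A (18 nt, A=0 T=6 G=5 C=7): length 18, outside 19–24 ✗; GC 12/18 = 66.7%, outside 46.0–52.3% ✗; longest run = 3 ✓ — fails.
Primer B (22 nt, A=6 T=7 G=6 C=3): length 22 ✓; GC 9/22 = 40.9%, outside 46.0–52.3% ✗; longest run = 4 ✓ — fails.
Primer C (22 nt, A=3 T=7 G=6 C=6): length 22 ✓; GC 12/22 = 54.5%, outside 46.0–52.3% ✗; longest run = 3 ✓ — fails.
Primer D (24 nt, A=3 T=8 G=2 C=11): length 24 ✓; GC 13/24 = 54.2%, outside 46.0–52.3% ✗; longest run = 3 ✓ — fails.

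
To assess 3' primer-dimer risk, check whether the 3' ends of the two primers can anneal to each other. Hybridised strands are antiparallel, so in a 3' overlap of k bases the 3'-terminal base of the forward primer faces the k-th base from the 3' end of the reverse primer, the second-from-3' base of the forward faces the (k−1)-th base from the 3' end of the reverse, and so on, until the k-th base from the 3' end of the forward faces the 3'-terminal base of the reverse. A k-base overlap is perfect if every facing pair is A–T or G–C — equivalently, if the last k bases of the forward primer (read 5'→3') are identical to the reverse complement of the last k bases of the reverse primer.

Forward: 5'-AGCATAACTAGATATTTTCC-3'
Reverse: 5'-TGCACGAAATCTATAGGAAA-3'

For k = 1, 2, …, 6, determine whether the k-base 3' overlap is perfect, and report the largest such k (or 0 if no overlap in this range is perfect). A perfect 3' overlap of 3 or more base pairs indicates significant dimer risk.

Longest perfect overlap: 5 complementary base pairs; significant dimer risk (threshold 3).

Last 6 bases (5'→3') — forward …TTTTCC, reverse …AGGAAA.
Reverse complement of the reverse primer's last 6 bases: TTTCCT; its first k bases are the reverse complement of the reverse primer's last k bases, so a perfect k-base overlap needs the forward primer's last k bases to equal them.
Comparing (forward last k vs required): k=1: C vs T ✗; k=2: CC vs TT ✗; k=3: TCC vs TTT ✗; k=4: TTCC vs TTTC ✗; k=5: TTTCC vs TTTCC ✓; k=6: TTTTCC vs TTTCCT ✗.
Only k = 5 is perfect, so the longest perfect 3' overlap is 5.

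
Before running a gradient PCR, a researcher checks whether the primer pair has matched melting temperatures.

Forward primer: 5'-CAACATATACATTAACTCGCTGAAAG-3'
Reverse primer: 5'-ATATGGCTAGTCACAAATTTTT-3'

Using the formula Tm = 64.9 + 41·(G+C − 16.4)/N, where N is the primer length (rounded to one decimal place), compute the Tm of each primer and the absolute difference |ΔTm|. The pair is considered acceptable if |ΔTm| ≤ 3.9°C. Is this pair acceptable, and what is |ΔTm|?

Forward: G+C = 9, N = 26 → Tm = 64.9 + 41·(9 − 16.4)/26 = 53.2°C.
Reverse: G+C = 6, N = 22 → Tm = 64.9 + 41·(6 − 16.4)/22 = 45.5°C.
|ΔTm| = |53.2 − 45.5| = 7.7°C, > 3.9°C.

|ΔTm| = 7.7°C; the pair is not acceptable.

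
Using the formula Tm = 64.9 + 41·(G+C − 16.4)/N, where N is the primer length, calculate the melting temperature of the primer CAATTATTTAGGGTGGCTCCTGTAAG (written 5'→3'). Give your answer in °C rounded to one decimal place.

56.4°C

Base counts: A=6, T=9, G=7, C=4; G+C = 11, N = 26.
Tm = 64.9 + 41·(11 − 16.4)/26 = 64.9 + -221.40/26 = 56.4°C.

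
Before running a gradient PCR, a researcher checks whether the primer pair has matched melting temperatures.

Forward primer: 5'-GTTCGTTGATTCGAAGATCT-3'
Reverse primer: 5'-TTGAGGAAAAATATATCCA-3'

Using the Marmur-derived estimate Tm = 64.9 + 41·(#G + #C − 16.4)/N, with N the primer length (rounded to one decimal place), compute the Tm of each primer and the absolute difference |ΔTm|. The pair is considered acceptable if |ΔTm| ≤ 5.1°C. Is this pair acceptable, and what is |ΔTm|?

|ΔTm| = 7.4°C; the pair is not acceptable.

Forward: G+C = 8, N = 20 → Tm = 64.9 + 41·(8 − 16.4)/20 = 47.7°C.
Reverse: G+C = 5, N = 19 → Tm = 64.9 + 41·(5 − 16.4)/19 = 40.3°C.
|ΔTm| = |47.7 − 40.3| = 7.4°C, > 5.1°C.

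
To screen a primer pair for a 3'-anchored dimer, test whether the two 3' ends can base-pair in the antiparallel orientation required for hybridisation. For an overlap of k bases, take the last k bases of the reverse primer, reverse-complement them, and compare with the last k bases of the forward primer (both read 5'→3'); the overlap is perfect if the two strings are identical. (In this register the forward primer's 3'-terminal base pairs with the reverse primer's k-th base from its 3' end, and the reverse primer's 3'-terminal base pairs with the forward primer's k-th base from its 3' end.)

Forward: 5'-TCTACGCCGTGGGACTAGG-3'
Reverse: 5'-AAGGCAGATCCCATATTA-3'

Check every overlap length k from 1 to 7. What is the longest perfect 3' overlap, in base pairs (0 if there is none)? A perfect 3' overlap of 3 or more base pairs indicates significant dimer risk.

Longest perfect overlap: 0 complementary base pairs; below the dimer-risk threshold (threshold 3).

Last 7 bases (5'→3') — forward …GACTAGG, reverse …CATATTA.
Reverse complement of the reverse primer's last 7 bases: TAATATG; its first k bases are the reverse complement of the reverse primer's last k bases, so a perfect k-base overlap needs the forward primer's last k bases to equal them.
Comparing (forward last k vs required): k=1: G vs T ✗; k=2: GG vs TA ✗; k=3: AGG vs TAA ✗; k=4: TAGG vs TAAT ✗; k=5: CTAGG vs TAATA ✗; k=6: ACTAGG vs TAATAT ✗; k=7: GACTAGG vs TAATATG ✗.
No overlap length from 1 to 7 is perfect, so the longest perfect 3' overlap is 0.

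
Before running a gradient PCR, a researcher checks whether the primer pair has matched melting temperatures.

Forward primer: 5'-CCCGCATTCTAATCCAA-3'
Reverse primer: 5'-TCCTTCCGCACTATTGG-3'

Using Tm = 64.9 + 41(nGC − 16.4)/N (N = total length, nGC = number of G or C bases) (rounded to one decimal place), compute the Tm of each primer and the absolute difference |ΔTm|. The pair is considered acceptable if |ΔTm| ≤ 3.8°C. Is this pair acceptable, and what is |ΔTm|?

Forward: G+C = 8, N = 17 → Tm = 64.9 + 41·(8 − 16.4)/17 = 44.6°C.
Reverse: G+C = 9, N = 17 → Tm = 64.9 + 41·(9 − 16.4)/17 = 47.1°C.
|ΔTm| = |44.6 − 47.1| = 2.5°C, ≤ 3.8°C.

|ΔTm| = 2.5°C; the pair is acceptable.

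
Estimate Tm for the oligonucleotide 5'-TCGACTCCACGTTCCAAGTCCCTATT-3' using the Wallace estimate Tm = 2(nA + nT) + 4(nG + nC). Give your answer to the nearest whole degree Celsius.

78°C

Base counts: A=5, T=8, G=3, C=10 (length 26).
Tm = 2·(5+8) + 4·(3+10) = 2·13 + 4·13 = 26 + 52 = 78°C.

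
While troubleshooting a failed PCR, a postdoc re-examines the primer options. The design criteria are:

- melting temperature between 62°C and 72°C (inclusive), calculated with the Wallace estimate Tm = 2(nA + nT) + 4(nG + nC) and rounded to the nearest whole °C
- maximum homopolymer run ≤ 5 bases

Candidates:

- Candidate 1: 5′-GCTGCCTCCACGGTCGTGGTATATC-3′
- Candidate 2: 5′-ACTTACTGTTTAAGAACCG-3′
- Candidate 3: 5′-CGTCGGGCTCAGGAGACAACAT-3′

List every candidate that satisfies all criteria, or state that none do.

Candidate 3 only.

Candidate 1 (25 nt, A=3 T=7 G=7 C=8): Tm = 2·10 + 4·15 = 80°C, outside 62–72°C ✗; longest run = 2 ✓ — fails.
Candidate 2 (19 nt, A=6 T=6 G=3 C=4): Tm = 2·12 + 4·7 = 52°C, outside 62–72°C ✗; longest run = 3 ✓ — fails.
Candidate 3 (22 nt, A=6 T=3 G=7 C=6): Tm = 2·9 + 4·13 = 70°C ✓; longest run = 3 ✓ — passes.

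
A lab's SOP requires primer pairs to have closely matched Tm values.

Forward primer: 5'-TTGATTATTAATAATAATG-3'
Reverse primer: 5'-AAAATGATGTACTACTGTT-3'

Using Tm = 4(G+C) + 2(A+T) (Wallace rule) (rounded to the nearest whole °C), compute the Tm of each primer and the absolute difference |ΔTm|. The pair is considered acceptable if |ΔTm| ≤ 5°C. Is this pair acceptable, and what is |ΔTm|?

|ΔTm| = 6°C; the pair is not acceptable.

Forward: A=8 T=9 G=2 C=0 → Tm = 2·17 + 4·2 = 42°C.
Reverse: A=7 T=7 G=3 C=2 → Tm = 2·14 + 4·5 = 48°C.
|ΔTm| = |42 − 48| = 6°C, > 5°C.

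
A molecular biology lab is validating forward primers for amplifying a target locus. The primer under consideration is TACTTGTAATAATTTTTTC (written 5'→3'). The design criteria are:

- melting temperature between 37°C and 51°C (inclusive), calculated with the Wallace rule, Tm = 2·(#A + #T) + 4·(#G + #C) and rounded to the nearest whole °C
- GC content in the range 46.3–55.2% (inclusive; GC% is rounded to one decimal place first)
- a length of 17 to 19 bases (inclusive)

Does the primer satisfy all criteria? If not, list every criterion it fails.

Fails: GC content.

Base counts: A=5, T=11, G=1, C=2 (length 19).
Tm: Tm = 2·16 + 4·3 = 44°C ✓
GC content: GC 3/19 = 15.8%, outside 46.3–55.2% ✗
length: length 19 ✓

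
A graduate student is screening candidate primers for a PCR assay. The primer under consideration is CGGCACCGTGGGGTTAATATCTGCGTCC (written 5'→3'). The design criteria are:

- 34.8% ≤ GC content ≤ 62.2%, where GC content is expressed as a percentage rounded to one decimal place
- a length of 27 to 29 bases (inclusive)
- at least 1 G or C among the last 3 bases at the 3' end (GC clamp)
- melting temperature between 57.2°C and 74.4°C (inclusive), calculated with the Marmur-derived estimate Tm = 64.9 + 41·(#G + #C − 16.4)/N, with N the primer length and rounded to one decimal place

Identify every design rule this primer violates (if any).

Meets all criteria.

Base counts: A=4, T=7, G=9, C=8 (length 28).
GC content: GC 17/28 = 60.7% ✓
length: length 28 ✓
GC clamp: 3' end TCC has 2 G/C ✓
Tm: Tm = 64.9 + 41·(17 − 16.4)/28 = 65.8°C ✓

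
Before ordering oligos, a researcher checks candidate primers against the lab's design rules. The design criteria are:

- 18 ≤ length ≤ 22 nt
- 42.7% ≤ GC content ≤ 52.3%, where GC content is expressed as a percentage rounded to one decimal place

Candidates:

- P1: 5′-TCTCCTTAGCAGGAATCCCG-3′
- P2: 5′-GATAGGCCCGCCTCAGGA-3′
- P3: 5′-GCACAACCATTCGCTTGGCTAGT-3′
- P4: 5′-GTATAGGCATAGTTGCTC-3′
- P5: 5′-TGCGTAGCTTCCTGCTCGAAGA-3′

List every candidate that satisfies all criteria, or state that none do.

P1 (20 nt, A=4 T=5 G=4 C=7): length 20 ✓; GC 11/20 = 55.0%, outside 42.7–52.3% ✗ — fails.
P2 (18 nt, A=4 T=2 G=6 C=6): length 18 ✓; GC 12/18 = 66.7%, outside 42.7–52.3% ✗ — fails.
P3 (23 nt, A=5 T=6 G=5 C=7): length 23, outside 18–22 ✗; GC 12/23 = 52.2% ✓ — fails.
P4 (18 nt, A=4 T=6 G=5 C=3): length 18 ✓; GC 8/18 = 44.4% ✓ — passes.
P5 (22 nt, A=4 T=6 G=6 C=6): length 22 ✓; GC 12/22 = 54.5%, outside 42.7–52.3% ✗ — fails.

P4 only.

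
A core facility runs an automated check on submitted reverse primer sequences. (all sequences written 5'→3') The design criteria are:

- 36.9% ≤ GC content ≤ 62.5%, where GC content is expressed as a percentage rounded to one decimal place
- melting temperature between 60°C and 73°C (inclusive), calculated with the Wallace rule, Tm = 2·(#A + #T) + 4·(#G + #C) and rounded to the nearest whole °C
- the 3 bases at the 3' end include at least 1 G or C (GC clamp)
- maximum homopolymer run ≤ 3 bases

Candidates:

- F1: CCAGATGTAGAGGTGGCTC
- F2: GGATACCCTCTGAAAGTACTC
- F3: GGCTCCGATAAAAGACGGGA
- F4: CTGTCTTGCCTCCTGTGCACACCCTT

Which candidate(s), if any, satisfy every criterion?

F1 (19 nt, A=4 T=4 G=7 C=4): GC 11/19 = 57.9% ✓; Tm = 2·8 + 4·11 = 60°C ✓; 3' end CTC has 2 G/C ✓; longest run = 2 ✓ — passes.
F2 (21 nt, A=6 T=5 G=4 C=6): GC 10/21 = 47.6% ✓; Tm = 2·11 + 4·10 = 62°C ✓; 3' end CTC has 2 G/C ✓; longest run = 3 ✓ — passes.
F3 (20 nt, A=7 T=2 G=7 C=4): GC 11/20 = 55.0% ✓; Tm = 2·9 + 4·11 = 62°C ✓; 3' end GGA has 2 G/C ✓; longest run = 4, exceeds 3 ✗ — fails.
F4 (26 nt, A=2 T=9 G=4 C=11): GC 15/26 = 57.7% ✓; Tm = 2·11 + 4·15 = 82°C, outside 60–73°C ✗; 3' end CTT has 1 G/C ✓; longest run = 3 ✓ — fails.

F1 and F2.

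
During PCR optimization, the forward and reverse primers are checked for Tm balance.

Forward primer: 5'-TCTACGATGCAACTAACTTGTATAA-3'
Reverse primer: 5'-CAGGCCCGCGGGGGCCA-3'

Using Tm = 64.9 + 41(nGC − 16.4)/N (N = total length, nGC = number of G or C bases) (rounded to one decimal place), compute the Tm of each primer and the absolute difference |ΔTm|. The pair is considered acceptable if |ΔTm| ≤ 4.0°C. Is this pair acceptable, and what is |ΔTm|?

|ΔTm| = 10.4°C; the pair is not acceptable.

Forward: G+C = 8, N = 25 → Tm = 64.9 + 41·(8 − 16.4)/25 = 51.1°C.
Reverse: G+C = 15, N = 17 → Tm = 64.9 + 41·(15 − 16.4)/17 = 61.5°C.
|ΔTm| = |51.1 − 61.5| = 10.4°C, > 4.0°C.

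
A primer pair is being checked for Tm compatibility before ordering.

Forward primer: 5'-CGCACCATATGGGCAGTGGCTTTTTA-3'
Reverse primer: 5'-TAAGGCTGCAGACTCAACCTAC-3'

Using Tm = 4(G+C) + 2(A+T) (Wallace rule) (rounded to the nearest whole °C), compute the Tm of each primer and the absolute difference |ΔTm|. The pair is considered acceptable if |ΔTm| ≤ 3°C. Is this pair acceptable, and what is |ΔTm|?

|ΔTm| = 12°C; the pair is not acceptable.

Forward: A=5 T=8 G=7 C=6 → Tm = 2·13 + 4·13 = 78°C.
Reverse: A=7 T=4 G=4 C=7 → Tm = 2·11 + 4·11 = 66°C.
|ΔTm| = |78 − 66| = 12°C, > 3°C.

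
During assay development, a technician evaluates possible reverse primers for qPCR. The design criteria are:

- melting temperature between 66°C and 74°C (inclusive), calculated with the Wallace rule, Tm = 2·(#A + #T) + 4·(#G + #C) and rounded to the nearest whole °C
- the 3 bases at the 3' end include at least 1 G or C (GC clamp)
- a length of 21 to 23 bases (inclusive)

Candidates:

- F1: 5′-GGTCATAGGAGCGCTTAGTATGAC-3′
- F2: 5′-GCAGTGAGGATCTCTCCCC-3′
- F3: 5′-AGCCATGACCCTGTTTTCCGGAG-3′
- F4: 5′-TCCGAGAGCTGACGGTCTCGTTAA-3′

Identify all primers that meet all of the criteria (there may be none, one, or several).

F1 (24 nt, A=6 T=6 G=8 C=4): Tm = 2·12 + 4·12 = 72°C ✓; 3' end GAC has 2 G/C ✓; length 24, outside 21–23 ✗ — fails.
F2 (19 nt, A=3 T=4 G=5 C=7): Tm = 2·7 + 4·12 = 62°C, outside 66–74°C ✗; 3' end CCC has 3 G/C ✓; length 19, outside 21–23 ✗ — fails.
F3 (23 nt, A=4 T=6 G=6 C=7): Tm = 2·10 + 4·13 = 72°C ✓; 3' end GAG has 2 G/C ✓; length 23 ✓ — passes.
F4 (24 nt, A=5 T=6 G=7 C=6): Tm = 2·11 + 4·13 = 74°C ✓; 3' end TAA has 0 G/C, need ≥1 ✗; length 24, outside 21–23 ✗ — fails.

F3 only.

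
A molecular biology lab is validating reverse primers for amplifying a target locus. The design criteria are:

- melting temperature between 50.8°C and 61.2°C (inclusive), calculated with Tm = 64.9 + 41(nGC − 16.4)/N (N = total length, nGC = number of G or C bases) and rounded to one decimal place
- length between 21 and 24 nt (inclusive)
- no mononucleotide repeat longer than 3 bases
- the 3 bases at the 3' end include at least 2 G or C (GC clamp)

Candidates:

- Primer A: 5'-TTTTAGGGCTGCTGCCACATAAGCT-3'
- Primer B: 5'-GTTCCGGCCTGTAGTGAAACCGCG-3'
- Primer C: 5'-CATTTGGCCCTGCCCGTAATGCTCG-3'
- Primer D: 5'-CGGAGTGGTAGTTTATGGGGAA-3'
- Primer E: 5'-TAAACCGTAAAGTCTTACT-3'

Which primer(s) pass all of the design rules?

Primer A (25 nt, A=5 T=8 G=6 C=6): Tm = 64.9 + 41·(12 − 16.4)/25 = 57.7°C ✓; length 25, outside 21–24 ✗; longest run = 4, exceeds 3 ✗; 3' end GCT has 2 G/C ✓ — fails.
Primer B (24 nt, A=4 T=5 G=8 C=7): Tm = 64.9 + 41·(15 − 16.4)/24 = 62.5°C, outside 50.8–61.2°C ✗; length 24 ✓; longest run = 3 ✓; 3' end GCG has 3 G/C ✓ — fails.
Primer C (25 nt, A=3 T=7 G=6 C=9): Tm = 64.9 + 41·(15 − 16.4)/25 = 62.6°C, outside 50.8–61.2°C ✗; length 25, outside 21–24 ✗; longest run = 3 ✓; 3' end TCG has 2 G/C ✓ — fails.
Primer D (22 nt, A=5 T=6 G=10 C=1): Tm = 64.9 + 41·(11 − 16.4)/22 = 54.8°C ✓; length 22 ✓; longest run = 4, exceeds 3 ✗; 3' end GAA has 1 G/C, need ≥2 ✗ — fails.
Primer E (19 nt, A=7 T=6 G=2 C=4): Tm = 64.9 + 41·(6 − 16.4)/19 = 42.5°C, outside 50.8–61.2°C ✗; length 19, outside 21–24 ✗; longest run = 3 ✓; 3' end ACT has 1 G/C, need ≥2 ✗ — fails.

None of the candidates satisfy all criteria.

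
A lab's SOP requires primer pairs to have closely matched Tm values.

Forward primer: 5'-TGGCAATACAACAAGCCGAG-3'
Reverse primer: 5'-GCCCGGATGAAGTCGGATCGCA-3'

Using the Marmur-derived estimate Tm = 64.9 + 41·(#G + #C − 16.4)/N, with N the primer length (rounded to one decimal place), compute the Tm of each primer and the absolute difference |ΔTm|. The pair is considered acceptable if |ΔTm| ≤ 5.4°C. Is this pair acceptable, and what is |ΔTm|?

Forward: G+C = 10, N = 20 → Tm = 64.9 + 41·(10 − 16.4)/20 = 51.8°C.
Reverse: G+C = 14, N = 22 → Tm = 64.9 + 41·(14 − 16.4)/22 = 60.4°C.
|ΔTm| = |51.8 − 60.4| = 8.6°C, > 5.4°C.

|ΔTm| = 8.6°C; the pair is not acceptable.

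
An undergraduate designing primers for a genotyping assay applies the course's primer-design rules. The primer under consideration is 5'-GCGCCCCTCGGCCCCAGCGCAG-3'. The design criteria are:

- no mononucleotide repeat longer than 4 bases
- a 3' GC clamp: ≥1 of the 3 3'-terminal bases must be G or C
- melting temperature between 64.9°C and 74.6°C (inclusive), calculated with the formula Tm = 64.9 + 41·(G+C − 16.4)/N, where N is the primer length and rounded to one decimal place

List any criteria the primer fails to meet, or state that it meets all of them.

Base counts: A=2, T=1, G=7, C=12 (length 22).
homopolymer run: longest run = 4 ✓
GC clamp: 3' end CAG has 2 G/C ✓
Tm: Tm = 64.9 + 41·(19 − 16.4)/22 = 69.7°C ✓

Meets all criteria.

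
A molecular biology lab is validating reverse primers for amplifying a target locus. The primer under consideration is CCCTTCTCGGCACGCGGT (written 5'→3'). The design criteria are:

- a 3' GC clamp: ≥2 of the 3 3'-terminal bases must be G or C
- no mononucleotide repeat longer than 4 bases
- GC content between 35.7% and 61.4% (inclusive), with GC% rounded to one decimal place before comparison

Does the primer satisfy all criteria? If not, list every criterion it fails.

Fails: GC content.

Base counts: A=1, T=4, G=5, C=8 (length 18).
GC clamp: 3' end GGT has 2 G/C ✓
homopolymer run: longest run = 3 ✓
GC content: GC 13/18 = 72.2%, outside 35.7–61.4% ✗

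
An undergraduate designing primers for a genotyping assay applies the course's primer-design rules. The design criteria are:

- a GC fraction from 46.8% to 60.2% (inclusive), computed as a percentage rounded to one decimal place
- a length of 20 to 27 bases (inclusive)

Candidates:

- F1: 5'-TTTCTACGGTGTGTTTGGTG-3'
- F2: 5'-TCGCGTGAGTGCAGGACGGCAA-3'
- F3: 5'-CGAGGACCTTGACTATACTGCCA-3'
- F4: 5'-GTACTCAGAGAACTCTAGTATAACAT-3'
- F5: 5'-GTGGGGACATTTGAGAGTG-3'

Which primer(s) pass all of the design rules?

F1 (20 nt, A=1 T=10 G=7 C=2): GC 9/20 = 45.0%, outside 46.8–60.2% ✗; length 20 ✓ — fails.
F2 (22 nt, A=5 T=3 G=9 C=5): GC 14/22 = 63.6%, outside 46.8–60.2% ✗; length 22 ✓ — fails.
F3 (23 nt, A=6 T=5 G=5 C=7): GC 12/23 = 52.2% ✓; length 23 ✓ — passes.
F4 (26 nt, A=10 T=7 G=4 C=5): GC 9/26 = 34.6%, outside 46.8–60.2% ✗; length 26 ✓ — fails.
F5 (19 nt, A=4 T=5 G=9 C=1): GC 10/19 = 52.6% ✓; length 19, outside 20–27 ✗ — fails.

F3 only.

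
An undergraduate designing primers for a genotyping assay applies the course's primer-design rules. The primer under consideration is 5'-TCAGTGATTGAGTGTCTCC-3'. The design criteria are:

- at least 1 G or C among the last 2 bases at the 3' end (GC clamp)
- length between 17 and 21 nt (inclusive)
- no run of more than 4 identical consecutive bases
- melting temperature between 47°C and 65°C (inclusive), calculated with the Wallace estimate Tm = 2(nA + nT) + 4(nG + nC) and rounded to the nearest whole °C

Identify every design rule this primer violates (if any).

Meets all criteria.

Base counts: A=3, T=7, G=5, C=4 (length 19).
GC clamp: 3' end CC has 2 G/C ✓
length: length 19 ✓
homopolymer run: longest run = 2 ✓
Tm: Tm = 2·10 + 4·9 = 56°C ✓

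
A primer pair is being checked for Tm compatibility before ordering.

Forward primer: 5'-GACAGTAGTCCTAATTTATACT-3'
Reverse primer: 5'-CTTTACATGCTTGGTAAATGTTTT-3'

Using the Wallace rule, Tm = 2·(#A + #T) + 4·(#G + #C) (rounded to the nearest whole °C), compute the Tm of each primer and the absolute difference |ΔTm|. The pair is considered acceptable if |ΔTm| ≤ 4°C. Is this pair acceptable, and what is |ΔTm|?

|ΔTm| = 4°C; the pair is acceptable.

Forward: A=7 T=8 G=3 C=4 → Tm = 2·15 + 4·7 = 58°C.
Reverse: A=5 T=12 G=4 C=3 → Tm = 2·17 + 4·7 = 62°C.
|ΔTm| = |58 − 62| = 4°C, ≤ 4°C.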